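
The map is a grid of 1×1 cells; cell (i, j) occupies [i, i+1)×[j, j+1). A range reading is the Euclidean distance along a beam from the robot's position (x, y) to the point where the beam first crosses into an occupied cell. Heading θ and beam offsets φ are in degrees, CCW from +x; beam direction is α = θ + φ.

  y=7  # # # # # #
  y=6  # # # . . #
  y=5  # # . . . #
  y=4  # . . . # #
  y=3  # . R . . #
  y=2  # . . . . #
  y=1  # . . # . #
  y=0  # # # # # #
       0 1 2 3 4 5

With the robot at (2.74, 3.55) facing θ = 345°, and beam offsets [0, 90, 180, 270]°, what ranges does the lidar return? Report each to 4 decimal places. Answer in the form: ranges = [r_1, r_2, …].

beam 1: φ=0°, α=345°
  cosα=0.9659 sinα=-0.2588 | (2,3) | tMaxX 0.2692 tMaxY 2.1250 | tΔX 1.0353 tΔY 3.8637
    t=0.2692 [x] (3,3)
    t=1.3044 [x] (4,3)
    t=2.1250 [y] (4,2)
    t=2.3397 [x] (5,2) — stop
  → r_1 = 2.3397
beam 2: φ=90°, α=75°
  cosα=0.2588 sinα=0.9659 | (2,3) | tMaxX 1.0046 tMaxY 0.4659 | tΔX 3.8637 tΔY 1.0353
    t=0.4659 [y] (2,4)
    t=1.0046 [x] (3,4)
    t=1.5012 [y] (3,5)
    t=2.5364 [y] (3,6)
    t=3.5717 [y] (3,7) — stop
  → r_2 = 3.5717
beam 3: φ=180°, α=165°
  cosα=-0.9659 sinα=0.2588 | (2,3) | tMaxX 0.7661 tMaxY 1.7387 | tΔX 1.0353 tΔY 3.8637
    t=0.7661 [x] (1,3)
    t=1.7387 [y] (1,4)
    t=1.8014 [x] (0,4) — stop
  → r_3 = 1.8014
beam 4: φ=270°, α=255°
  cosα=-0.2588 sinα=-0.9659 | (2,3) | tMaxX 2.8591 tMaxY 0.5694 | tΔX 3.8637 tΔY 1.0353
    t=0.5694 [y] (2,2)
    t=1.6047 [y] (2,1)
    t=2.6400 [y] (2,0) — stop
  → r_4 = 2.6400

ranges = [2.3397, 3.5717, 1.8014, 2.6400]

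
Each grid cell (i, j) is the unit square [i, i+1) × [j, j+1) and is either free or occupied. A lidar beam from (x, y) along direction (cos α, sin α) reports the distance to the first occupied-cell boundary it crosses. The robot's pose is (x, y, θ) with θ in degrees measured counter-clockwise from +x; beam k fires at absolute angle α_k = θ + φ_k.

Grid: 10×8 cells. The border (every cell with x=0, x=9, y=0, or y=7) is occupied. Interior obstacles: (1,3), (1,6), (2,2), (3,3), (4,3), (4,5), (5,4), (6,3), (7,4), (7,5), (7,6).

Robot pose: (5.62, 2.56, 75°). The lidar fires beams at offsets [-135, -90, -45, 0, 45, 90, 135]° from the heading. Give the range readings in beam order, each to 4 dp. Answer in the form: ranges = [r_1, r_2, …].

beam 1: φ=-135°, α=300°
  dir = (cos 300°, sin 300°) = (0.5000, -0.8660); from cell (5,2)
  next x-line at t=0.7600, next y-line at t=0.6466; Δt_x=2.0000, Δt_y=1.1547
    y: enter (5,1) at t=0.6466
    x: enter (6,1) at t=0.7600
    y: enter (6,0) at t=1.8013 ← occupied
  → r_1 = 1.8013
beam 2: φ=-90°, α=345°
  dir = (cos 345°, sin 345°) = (0.9659, -0.2588); from cell (5,2)
  next x-line at t=0.3934, next y-line at t=2.1637; Δt_x=1.0353, Δt_y=3.8637
    x: enter (6,2) at t=0.3934
    x: enter (7,2) at t=1.4287
    y: enter (7,1) at t=2.1637
    x: enter (8,1) at t=2.4640
    x: enter (9,1) at t=3.4992 ← occupied
  → r_2 = 3.4992
beam 3: φ=-45°, α=30°
  dir = (cos 30°, sin 30°) = (0.8660, 0.5000); from cell (5,2)
  next x-line at t=0.4388, next y-line at t=0.8800; Δt_x=1.1547, Δt_y=2.0000
    x: enter (6,2) at t=0.4388
    y: enter (6,3) at t=0.8800 ← occupied
  → r_3 = 0.8800
beam 4: φ=0°, α=75°
  dir = (cos 75°, sin 75°) = (0.2588, 0.9659); from cell (5,2)
  next x-line at t=1.4682, next y-line at t=0.4555; Δt_x=3.8637, Δt_y=1.0353
    y: enter (5,3) at t=0.4555
    x: enter (6,3) at t=1.4682 ← occupied
  → r_4 = 1.4682
beam 5: φ=45°, α=120°
  dir = (cos 120°, sin 120°) = (-0.5000, 0.8660); from cell (5,2)
  next x-line at t=1.2400, next y-line at t=0.5081; Δt_x=2.0000, Δt_y=1.1547
    y: enter (5,3) at t=0.5081
    x: enter (4,3) at t=1.2400 ← occupied
  → r_5 = 1.2400
beam 6: φ=90°, α=165°
  dir = (cos 165°, sin 165°) = (-0.9659, 0.2588); from cell (5,2)
  next x-line at t=0.6419, next y-line at t=1.7000; Δt_x=1.0353, Δt_y=3.8637
    x: enter (4,2) at t=0.6419
    x: enter (3,2) at t=1.6771
    y: enter (3,3) at t=1.7000 ← occupied
  → r_6 = 1.7000
beam 7: φ=135°, α=210°
  dir = (cos 210°, sin 210°) = (-0.8660, -0.5000); from cell (5,2)
  next x-line at t=0.7159, next y-line at t=1.1200; Δt_x=1.1547, Δt_y=2.0000
    x: enter (4,2) at t=0.7159
    y: enter (4,1) at t=1.1200
    x: enter (3,1) at t=1.8706
    x: enter (2,1) at t=3.0253
    y: enter (2,0) at t=3.1200 ← occupied
  → r_7 = 3.1200

ranges = [1.8013, 3.4992, 0.8800, 1.4682, 1.2400, 1.7000, 3.1200]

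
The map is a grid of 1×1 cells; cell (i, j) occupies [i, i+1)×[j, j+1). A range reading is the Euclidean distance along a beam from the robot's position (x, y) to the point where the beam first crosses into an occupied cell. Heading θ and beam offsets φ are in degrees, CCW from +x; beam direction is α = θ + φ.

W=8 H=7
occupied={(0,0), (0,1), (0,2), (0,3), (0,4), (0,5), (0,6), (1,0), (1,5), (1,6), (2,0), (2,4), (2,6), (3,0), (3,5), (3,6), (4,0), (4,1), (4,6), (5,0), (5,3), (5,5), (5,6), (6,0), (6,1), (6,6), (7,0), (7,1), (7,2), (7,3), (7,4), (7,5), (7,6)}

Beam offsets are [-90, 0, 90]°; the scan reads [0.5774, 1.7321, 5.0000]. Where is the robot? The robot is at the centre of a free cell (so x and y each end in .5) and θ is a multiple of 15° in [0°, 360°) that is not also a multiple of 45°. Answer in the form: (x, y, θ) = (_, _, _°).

(x, y, θ) = (1.5, 2.5, 300°)

Candidates: 23 free-cell centres × 16 headings = 368 poses. Raycast each; keep the one whose scan matches to 4 dp.
  (4.5, 2.5, 195°): beam 1 = 2.5882 ≠ 0.5774 ✗
  (1.5, 4.5, 240°): beam 2 = 1.0000 ≠ 1.7321 ✗
  (2.5, 5.5, 345°): beam 1 = 0.5176 ≠ 0.5774 ✗
  …
  (1.5, 2.5, 300°): r_1=0.5774, r_2=1.7321, r_3=5.0000 — all match ✓
No second candidate reproduces the full scan.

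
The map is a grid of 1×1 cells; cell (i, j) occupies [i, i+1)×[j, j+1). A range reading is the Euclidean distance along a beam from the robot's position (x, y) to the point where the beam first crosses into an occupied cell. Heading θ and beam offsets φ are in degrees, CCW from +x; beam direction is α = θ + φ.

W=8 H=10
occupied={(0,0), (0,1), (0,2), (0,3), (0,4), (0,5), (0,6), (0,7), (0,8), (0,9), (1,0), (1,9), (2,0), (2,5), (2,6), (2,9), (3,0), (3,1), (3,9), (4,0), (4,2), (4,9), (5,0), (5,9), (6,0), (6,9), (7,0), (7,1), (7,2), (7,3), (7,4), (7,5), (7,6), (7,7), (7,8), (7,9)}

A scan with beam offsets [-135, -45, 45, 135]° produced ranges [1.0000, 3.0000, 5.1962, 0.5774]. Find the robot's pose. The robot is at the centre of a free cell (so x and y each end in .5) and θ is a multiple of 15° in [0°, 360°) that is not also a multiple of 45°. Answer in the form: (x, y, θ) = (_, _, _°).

(x, y, θ) = (2.5, 8.5, 285°)

The pose lattice has 44·16 = 704 candidates. Test each by forward raycasting.
  (5.5, 6.5, 195°): beam 1 = 2.8868 ≠ 1.0000 ✗
  (2.5, 1.5, 345°): beam 2 = 0.5774 ≠ 3.0000 ✗
  (2.5, 7.5, 300°): beam 1 = 1.5529 ≠ 1.0000 ✗
  (6.5, 4.5, 30°): beam 1 = 3.6235 ≠ 1.0000 ✗
  (1.5, 8.5, 120°): beam 1 = 5.6940 ≠ 1.0000 ✗
  …
  (2.5, 8.5, 285°): r_1=1.0000, r_2=3.0000, r_3=5.1962, r_4=0.5774 — all match ✓
No second candidate reproduces the full scan.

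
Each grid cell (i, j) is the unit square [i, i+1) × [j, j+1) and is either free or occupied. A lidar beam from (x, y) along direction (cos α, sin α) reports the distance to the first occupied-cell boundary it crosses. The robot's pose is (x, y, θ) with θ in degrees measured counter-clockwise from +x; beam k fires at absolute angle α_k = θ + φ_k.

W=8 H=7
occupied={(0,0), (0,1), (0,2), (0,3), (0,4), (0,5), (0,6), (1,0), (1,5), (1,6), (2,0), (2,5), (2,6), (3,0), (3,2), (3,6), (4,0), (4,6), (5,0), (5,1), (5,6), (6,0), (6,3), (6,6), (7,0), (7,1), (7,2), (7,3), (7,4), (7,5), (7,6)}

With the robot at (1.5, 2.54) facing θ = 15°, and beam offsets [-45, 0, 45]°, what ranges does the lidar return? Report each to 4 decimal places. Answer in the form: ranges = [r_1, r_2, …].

beam 1: φ=-45°, α=330°
  d=(0.8660,-0.5000)  start (1,2)  tX=0.5774 tY=1.0800  stride 1/|dx|=1.1547 1/|dy|=2.0000
    cross x-line → (2,2), t=0.5774
    cross y-line → (2,1), t=1.0800
    cross x-line → (3,1), t=1.7321
    cross x-line → (4,1), t=2.8868
    cross y-line → (4,0), t=3.0800 (wall)
  → r_1 = 3.0800
beam 2: φ=0°, α=15°
  d=(0.9659,0.2588)  start (1,2)  tX=0.5176 tY=1.7773  stride 1/|dx|=1.0353 1/|dy|=3.8637
    cross x-line → (2,2), t=0.5176
    cross x-line → (3,2), t=1.5529 (wall)
  → r_2 = 1.5529
beam 3: φ=45°, α=60°
  d=(0.5000,0.8660)  start (1,2)  tX=1.0000 tY=0.5312  stride 1/|dx|=2.0000 1/|dy|=1.1547
    cross y-line → (1,3), t=0.5312
    cross x-line → (2,3), t=1.0000
    cross y-line → (2,4), t=1.6859
    cross y-line → (2,5), t=2.8406 (wall)
  → r_3 = 2.8406

ranges = [3.0800, 1.5529, 2.8406]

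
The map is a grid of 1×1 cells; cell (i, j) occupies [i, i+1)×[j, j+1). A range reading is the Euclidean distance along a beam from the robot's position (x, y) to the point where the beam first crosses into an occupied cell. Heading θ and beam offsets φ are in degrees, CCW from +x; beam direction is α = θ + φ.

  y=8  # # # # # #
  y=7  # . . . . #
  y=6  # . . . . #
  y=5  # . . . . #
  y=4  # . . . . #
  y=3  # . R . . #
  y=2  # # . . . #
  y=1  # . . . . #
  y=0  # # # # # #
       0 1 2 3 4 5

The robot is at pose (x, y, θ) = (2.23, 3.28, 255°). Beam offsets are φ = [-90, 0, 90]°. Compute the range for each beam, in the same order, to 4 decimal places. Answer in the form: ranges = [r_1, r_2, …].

beam 1: φ=-90°, α=165°
  cosα=-0.9659 sinα=0.2588 | (2,3) | tMaxX 0.2381 tMaxY 2.7819 | tΔX 1.0353 tΔY 3.8637
    t=0.2381 [x] (1,3)
    t=1.2734 [x] (0,3) — stop
  → r_1 = 1.2734
beam 2: φ=0°, α=255°
  cosα=-0.2588 sinα=-0.9659 | (2,3) | tMaxX 0.8887 tMaxY 0.2899 | tΔX 3.8637 tΔY 1.0353
    t=0.2899 [y] (2,2)
    t=0.8887 [x] (1,2) — stop
  → r_2 = 0.8887
beam 3: φ=90°, α=345°
  cosα=0.9659 sinα=-0.2588 | (2,3) | tMaxX 0.7972 tMaxY 1.0818 | tΔX 1.0353 tΔY 3.8637
    t=0.7972 [x] (3,3)
    t=1.0818 [y] (3,2)
    t=1.8324 [x] (4,2)
    t=2.8677 [x] (5,2) — stop
  → r_3 = 2.8677

ranges = [1.2734, 0.8887, 2.8677]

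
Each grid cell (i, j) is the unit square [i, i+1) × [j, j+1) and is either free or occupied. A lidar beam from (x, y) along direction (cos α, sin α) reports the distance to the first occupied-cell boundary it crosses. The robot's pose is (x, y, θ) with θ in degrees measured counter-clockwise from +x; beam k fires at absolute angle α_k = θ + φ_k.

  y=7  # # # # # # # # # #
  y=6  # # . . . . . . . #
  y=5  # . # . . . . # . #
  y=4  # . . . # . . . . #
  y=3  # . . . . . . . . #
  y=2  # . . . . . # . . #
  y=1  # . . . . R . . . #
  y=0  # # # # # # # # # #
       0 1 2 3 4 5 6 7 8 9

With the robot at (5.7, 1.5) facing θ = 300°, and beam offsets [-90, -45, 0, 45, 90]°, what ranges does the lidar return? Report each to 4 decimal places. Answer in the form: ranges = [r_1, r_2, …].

beam 1: φ=-90°, α=210°
  dir = (cos 210°, sin 210°) = (-0.8660, -0.5000); from cell (5,1)
  next x-line at t=0.8083, next y-line at t=1.0000; Δt_x=1.1547, Δt_y=2.0000
    x: enter (4,1) at t=0.8083
    y: enter (4,0) at t=1.0000 ← occupied
  → r_1 = 1.0000
beam 2: φ=-45°, α=255°
  dir = (cos 255°, sin 255°) = (-0.2588, -0.9659); from cell (5,1)
  next x-line at t=2.7046, next y-line at t=0.5176; Δt_x=3.8637, Δt_y=1.0353
    y: enter (5,0) at t=0.5176 ← occupied
  → r_2 = 0.5176
beam 3: φ=0°, α=300°
  dir = (cos 300°, sin 300°) = (0.5000, -0.8660); from cell (5,1)
  next x-line at t=0.6000, next y-line at t=0.5774; Δt_x=2.0000, Δt_y=1.1547
    y: enter (5,0) at t=0.5774 ← occupied
  → r_3 = 0.5774
beam 4: φ=45°, α=345°
  dir = (cos 345°, sin 345°) = (0.9659, -0.2588); from cell (5,1)
  next x-line at t=0.3106, next y-line at t=1.9319; Δt_x=1.0353, Δt_y=3.8637
    x: enter (6,1) at t=0.3106
    x: enter (7,1) at t=1.3459
    y: enter (7,0) at t=1.9319 ← occupied
  → r_4 = 1.9319
beam 5: φ=90°, α=30°
  dir = (cos 30°, sin 30°) = (0.8660, 0.5000); from cell (5,1)
  next x-line at t=0.3464, next y-line at t=1.0000; Δt_x=1.1547, Δt_y=2.0000
    x: enter (6,1) at t=0.3464
    y: enter (6,2) at t=1.0000 ← occupied
  → r_5 = 1.0000

ranges = [1.0000, 0.5176, 0.5774, 1.9319, 1.0000]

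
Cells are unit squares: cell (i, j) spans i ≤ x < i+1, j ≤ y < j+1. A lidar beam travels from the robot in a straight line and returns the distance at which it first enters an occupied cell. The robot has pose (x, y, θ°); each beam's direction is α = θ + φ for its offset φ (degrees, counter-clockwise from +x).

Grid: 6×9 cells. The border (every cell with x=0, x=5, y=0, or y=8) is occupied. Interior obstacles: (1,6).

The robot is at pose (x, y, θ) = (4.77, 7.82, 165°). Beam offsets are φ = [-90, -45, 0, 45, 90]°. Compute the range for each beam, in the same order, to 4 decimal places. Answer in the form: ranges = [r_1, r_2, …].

beam 1: φ=-90°, α=75°
  direction (0.2588, 0.9659); cell (4,7); t to first gridline: x 0.8887, y 0.1863 (then +3.8637 / +1.0353)
    (4,8) via y @ 0.1863  # hit
  → r_1 = 0.1863
beam 2: φ=-45°, α=120°
  direction (-0.5000, 0.8660); cell (4,7); t to first gridline: x 1.5400, y 0.2078 (then +2.0000 / +1.1547)
    (4,8) via y @ 0.2078  # hit
  → r_2 = 0.2078
beam 3: φ=0°, α=165°
  direction (-0.9659, 0.2588); cell (4,7); t to first gridline: x 0.7972, y 0.6955 (then +1.0353 / +3.8637)
    (4,8) via y @ 0.6955  # hit
  → r_3 = 0.6955
beam 4: φ=45°, α=210°
  direction (-0.8660, -0.5000); cell (4,7); t to first gridline: x 0.8891, y 1.6400 (then +1.1547 / +2.0000)
    (3,7) via x @ 0.8891
    (3,6) via y @ 1.6400
    (2,6) via x @ 2.0438
    (1,6) via x @ 3.1985  # hit
  → r_4 = 3.1985
beam 5: φ=90°, α=255°
  direction (-0.2588, -0.9659); cell (4,7); t to first gridline: x 2.9751, y 0.8489 (then +3.8637 / +1.0353)
    (4,6) via y @ 0.8489
    (4,5) via y @ 1.8842
    (4,4) via y @ 2.9195
    (3,4) via x @ 2.9751
    (3,3) via y @ 3.9548
    (3,2) via y @ 4.9900
    (3,1) via y @ 6.0253
    (2,1) via x @ 6.8388
    (2,0) via y @ 7.0606  # hit
  → r_5 = 7.0606

ranges = [0.1863, 0.2078, 0.6955, 3.1985, 7.0606]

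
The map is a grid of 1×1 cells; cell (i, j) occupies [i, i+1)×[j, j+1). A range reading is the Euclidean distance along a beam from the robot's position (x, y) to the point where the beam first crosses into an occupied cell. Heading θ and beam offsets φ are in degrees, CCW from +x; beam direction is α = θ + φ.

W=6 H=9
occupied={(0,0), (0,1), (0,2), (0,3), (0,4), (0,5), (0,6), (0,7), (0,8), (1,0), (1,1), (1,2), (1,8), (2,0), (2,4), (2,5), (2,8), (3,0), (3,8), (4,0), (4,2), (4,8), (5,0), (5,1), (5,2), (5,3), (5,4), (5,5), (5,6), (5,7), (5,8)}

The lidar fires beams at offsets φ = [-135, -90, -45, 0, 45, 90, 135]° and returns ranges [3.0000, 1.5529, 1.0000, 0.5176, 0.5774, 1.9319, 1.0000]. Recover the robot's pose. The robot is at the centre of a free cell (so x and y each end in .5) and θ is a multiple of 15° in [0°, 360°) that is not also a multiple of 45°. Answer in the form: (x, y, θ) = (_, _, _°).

(x, y, θ) = (1.5, 6.5, 165°)

Candidates: 23 free-cell centres × 16 headings = 368 poses. Raycast each; keep the one whose scan matches to 4 dp.
  (4.5, 1.5, 300°): beam 1 = 2.5882 ≠ 3.0000 ✗
  (2.5, 2.5, 30°): beam 1 = 1.5529 ≠ 3.0000 ✗
  (4.5, 7.5, 300°): beam 1 = 1.9319 ≠ 3.0000 ✗
  (2.5, 1.5, 240°): beam 1 = 5.7956 ≠ 3.0000 ✗
  (3.5, 1.5, 240°): beam 1 = 2.5882 ≠ 3.0000 ✗
  …
  (1.5, 6.5, 165°): r_1=3.0000, r_2=1.5529, r_3=1.0000, r_4=0.5176, r_5=0.5774, r_6=1.9319, r_7=1.0000 — all match ✓
No second candidate reproduces the full scan.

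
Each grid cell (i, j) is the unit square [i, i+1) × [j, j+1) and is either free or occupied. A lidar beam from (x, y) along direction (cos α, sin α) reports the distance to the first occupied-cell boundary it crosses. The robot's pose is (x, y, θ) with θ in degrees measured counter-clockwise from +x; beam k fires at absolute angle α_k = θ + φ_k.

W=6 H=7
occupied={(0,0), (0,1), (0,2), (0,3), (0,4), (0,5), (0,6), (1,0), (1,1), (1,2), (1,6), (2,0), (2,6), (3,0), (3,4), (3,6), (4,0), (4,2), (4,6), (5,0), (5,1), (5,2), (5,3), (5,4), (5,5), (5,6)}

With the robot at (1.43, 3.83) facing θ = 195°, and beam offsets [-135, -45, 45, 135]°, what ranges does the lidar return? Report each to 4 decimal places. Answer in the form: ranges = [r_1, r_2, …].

beam 1: φ=-135°, α=60°
  direction (0.5000, 0.8660); cell (1,3); t to first gridline: x 1.1400, y 0.1963 (then +2.0000 / +1.1547)
    (1,4) via y @ 0.1963
    (2,4) via x @ 1.1400
    (2,5) via y @ 1.3510
    (2,6) via y @ 2.5057  # hit
  → r_1 = 2.5057
beam 2: φ=-45°, α=150°
  direction (-0.8660, 0.5000); cell (1,3); t to first gridline: x 0.4965, y 0.3400 (then +1.1547 / +2.0000)
    (1,4) via y @ 0.3400
    (0,4) via x @ 0.4965  # hit
  → r_2 = 0.4965
beam 3: φ=45°, α=240°
  direction (-0.5000, -0.8660); cell (1,3); t to first gridline: x 0.8600, y 0.9584 (then +2.0000 / +1.1547)
    (0,3) via x @ 0.8600  # hit
  → r_3 = 0.8600
beam 4: φ=135°, α=330°
  direction (0.8660, -0.5000); cell (1,3); t to first gridline: x 0.6582, y 1.6600 (then +1.1547 / +2.0000)
    (2,3) via x @ 0.6582
    (2,2) via y @ 1.6600
    (3,2) via x @ 1.8129
    (4,2) via x @ 2.9676  # hit
  → r_4 = 2.9676

ranges = [2.5057, 0.4965, 0.8600, 2.9676]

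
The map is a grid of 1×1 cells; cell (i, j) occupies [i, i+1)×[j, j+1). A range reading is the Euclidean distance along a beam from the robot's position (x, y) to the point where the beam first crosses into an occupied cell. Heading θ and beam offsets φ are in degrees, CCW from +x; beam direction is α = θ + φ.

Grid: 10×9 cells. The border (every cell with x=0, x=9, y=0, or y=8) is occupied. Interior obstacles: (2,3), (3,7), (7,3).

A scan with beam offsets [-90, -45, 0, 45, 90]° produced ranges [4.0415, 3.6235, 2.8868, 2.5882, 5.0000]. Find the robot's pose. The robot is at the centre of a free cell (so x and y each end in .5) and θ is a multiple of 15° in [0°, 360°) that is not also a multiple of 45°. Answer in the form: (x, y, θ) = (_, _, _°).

(x, y, θ) = (5.5, 5.5, 60°)

Candidates: 53 free-cell centres × 16 headings = 848 poses. Raycast each; keep the one whose scan matches to 4 dp.
  (8.5, 4.5, 165°): beam 1 = 1.9319 ≠ 4.0415 ✗
  (7.5, 2.5, 120°): beam 1 = 1.7321 ≠ 4.0415 ✗
  (1.5, 4.5, 105°): beam 1 = 7.7646 ≠ 4.0415 ✗
  (4.5, 6.5, 285°): beam 1 = 3.6235 ≠ 4.0415 ✗
  …
  (5.5, 5.5, 60°): r_1=4.0415, r_2=3.6235, r_3=2.8868, r_4=2.5882, r_5=5.0000 — all match ✓
Unique over the lattice → pose = (5.5, 5.5, 60°).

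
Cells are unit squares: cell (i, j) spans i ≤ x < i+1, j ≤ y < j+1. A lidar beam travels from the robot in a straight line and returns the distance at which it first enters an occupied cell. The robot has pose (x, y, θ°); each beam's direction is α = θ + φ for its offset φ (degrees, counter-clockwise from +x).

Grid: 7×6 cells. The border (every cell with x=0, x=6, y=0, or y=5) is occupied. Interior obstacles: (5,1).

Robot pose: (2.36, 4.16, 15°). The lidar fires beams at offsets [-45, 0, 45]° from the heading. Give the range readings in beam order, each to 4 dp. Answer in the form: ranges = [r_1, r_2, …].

beam 1: φ=-45°, α=330°
  cosα=0.8660 sinα=-0.5000 | (2,4) | tMaxX 0.7390 tMaxY 0.3200 | tΔX 1.1547 tΔY 2.0000
    t=0.3200 [y] (2,3)
    t=0.7390 [x] (3,3)
    t=1.8937 [x] (4,3)
    t=2.3200 [y] (4,2)
    t=3.0484 [x] (5,2)
    t=4.2031 [x] (6,2) — stop
  → r_1 = 4.2031
beam 2: φ=0°, α=15°
  cosα=0.9659 sinα=0.2588 | (2,4) | tMaxX 0.6626 tMaxY 3.2455 | tΔX 1.0353 tΔY 3.8637
    t=0.6626 [x] (3,4)
    t=1.6979 [x] (4,4)
    t=2.7331 [x] (5,4)
    t=3.2455 [y] (5,5) — stop
  → r_2 = 3.2455
beam 3: φ=45°, α=60°
  cosα=0.5000 sinα=0.8660 | (2,4) | tMaxX 1.2800 tMaxY 0.9699 | tΔX 2.0000 tΔY 1.1547
    t=0.9699 [y] (2,5) — stop
  → r_3 = 0.9699

ranges = [4.2031, 3.2455, 0.9699]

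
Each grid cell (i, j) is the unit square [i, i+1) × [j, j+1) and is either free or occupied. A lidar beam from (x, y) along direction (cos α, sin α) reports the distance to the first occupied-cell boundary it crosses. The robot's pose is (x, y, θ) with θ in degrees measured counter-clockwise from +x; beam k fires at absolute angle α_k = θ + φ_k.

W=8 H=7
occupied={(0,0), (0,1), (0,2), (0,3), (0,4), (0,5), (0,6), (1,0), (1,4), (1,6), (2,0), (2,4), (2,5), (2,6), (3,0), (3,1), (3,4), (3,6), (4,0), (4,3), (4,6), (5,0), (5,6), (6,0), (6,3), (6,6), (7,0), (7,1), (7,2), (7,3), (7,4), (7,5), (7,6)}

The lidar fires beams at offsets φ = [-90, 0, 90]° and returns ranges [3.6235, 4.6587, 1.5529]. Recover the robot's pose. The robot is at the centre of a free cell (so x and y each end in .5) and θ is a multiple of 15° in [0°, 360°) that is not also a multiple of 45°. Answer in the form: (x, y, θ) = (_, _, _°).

Enumerate (i+0.5, j+0.5, θ) over the 23 free cells and 16 admissible headings. For each, cast all 3 beams and compare to the given ranges.
  (5.5, 4.5, 210°): beam 1 = 1.7321 ≠ 3.6235 ✗
  (5.5, 4.5, 105°): beam 1 = 1.5529 ≠ 3.6235 ✗
  (2.5, 2.5, 255°): beam 1 = 1.5529 ≠ 3.6235 ✗
  (6.5, 2.5, 240°): beam 1 = 1.7321 ≠ 3.6235 ✗
  …
  (5.5, 2.5, 165°): r_1=3.6235, r_2=4.6587, r_3=1.5529 — all match ✓
No second candidate reproduces the full scan.

(x, y, θ) = (5.5, 2.5, 165°)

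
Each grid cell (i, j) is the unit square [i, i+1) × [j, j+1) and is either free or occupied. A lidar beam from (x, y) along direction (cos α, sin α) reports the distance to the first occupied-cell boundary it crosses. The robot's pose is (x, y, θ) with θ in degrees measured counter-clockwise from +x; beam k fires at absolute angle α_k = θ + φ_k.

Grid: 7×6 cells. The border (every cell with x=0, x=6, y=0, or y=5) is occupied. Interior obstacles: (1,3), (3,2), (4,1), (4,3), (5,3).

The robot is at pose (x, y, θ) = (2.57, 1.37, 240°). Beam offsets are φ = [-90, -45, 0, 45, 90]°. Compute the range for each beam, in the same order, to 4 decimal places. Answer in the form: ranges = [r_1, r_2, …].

ranges = [1.8129, 1.4296, 0.4272, 0.3831, 0.7400]

beam 1: φ=-90°, α=150°
  d=(-0.8660,0.5000)  start (2,1)  tX=0.6582 tY=1.2600  stride 1/|dx|=1.1547 1/|dy|=2.0000
    cross x-line → (1,1), t=0.6582
    cross y-line → (1,2), t=1.2600
    cross x-line → (0,2), t=1.8129 (wall)
  → r_1 = 1.8129
beam 2: φ=-45°, α=195°
  d=(-0.9659,-0.2588)  start (2,1)  tX=0.5901 tY=1.4296  stride 1/|dx|=1.0353 1/|dy|=3.8637
    cross x-line → (1,1), t=0.5901
    cross y-line → (1,0), t=1.4296 (wall)
  → r_2 = 1.4296
beam 3: φ=0°, α=240°
  d=(-0.5000,-0.8660)  start (2,1)  tX=1.1400 tY=0.4272  stride 1/|dx|=2.0000 1/|dy|=1.1547
    cross y-line → (2,0), t=0.4272 (wall)
  → r_3 = 0.4272
beam 4: φ=45°, α=285°
  d=(0.2588,-0.9659)  start (2,1)  tX=1.6614 tY=0.3831  stride 1/|dx|=3.8637 1/|dy|=1.0353
    cross y-line → (2,0), t=0.3831 (wall)
  → r_4 = 0.3831
beam 5: φ=90°, α=330°
  d=(0.8660,-0.5000)  start (2,1)  tX=0.4965 tY=0.7400  stride 1/|dx|=1.1547 1/|dy|=2.0000
    cross x-line → (3,1), t=0.4965
    cross y-line → (3,0), t=0.7400 (wall)
  → r_5 = 0.7400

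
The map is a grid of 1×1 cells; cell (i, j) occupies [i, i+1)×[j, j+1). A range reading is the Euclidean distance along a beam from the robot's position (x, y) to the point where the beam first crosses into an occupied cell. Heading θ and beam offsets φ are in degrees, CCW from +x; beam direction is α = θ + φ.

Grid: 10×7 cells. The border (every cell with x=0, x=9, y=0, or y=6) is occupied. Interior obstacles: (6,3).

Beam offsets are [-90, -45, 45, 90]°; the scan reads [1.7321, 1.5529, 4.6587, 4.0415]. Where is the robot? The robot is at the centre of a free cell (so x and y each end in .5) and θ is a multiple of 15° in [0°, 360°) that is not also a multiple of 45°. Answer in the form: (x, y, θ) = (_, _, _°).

The pose lattice has 39·16 = 624 candidates. Test each by forward raycasting.
  (2.5, 5.5, 60°): beam 1 = 4.0415 ≠ 1.7321 ✗
  (5.5, 2.5, 195°): beam 1 = 3.6235 ≠ 1.7321 ✗
  (8.5, 1.5, 345°): beam 1 = 0.5176 ≠ 1.7321 ✗
  …
  (5.5, 4.5, 150°): r_1=1.7321, r_2=1.5529, r_3=4.6587, r_4=4.0415 — all match ✓
No second candidate reproduces the full scan.

(x, y, θ) = (5.5, 4.5, 150°)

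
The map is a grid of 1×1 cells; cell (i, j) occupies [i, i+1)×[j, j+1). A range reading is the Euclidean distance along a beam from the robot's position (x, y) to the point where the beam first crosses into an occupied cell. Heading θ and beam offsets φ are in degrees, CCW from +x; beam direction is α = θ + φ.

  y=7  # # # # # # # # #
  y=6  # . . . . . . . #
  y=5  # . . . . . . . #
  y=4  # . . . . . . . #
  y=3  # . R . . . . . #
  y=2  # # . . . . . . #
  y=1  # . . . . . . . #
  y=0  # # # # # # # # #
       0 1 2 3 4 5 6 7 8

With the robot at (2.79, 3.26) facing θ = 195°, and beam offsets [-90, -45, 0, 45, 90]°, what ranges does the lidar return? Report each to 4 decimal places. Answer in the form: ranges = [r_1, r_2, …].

beam 1: φ=-90°, α=105°
  cosα=-0.2588 sinα=0.9659 | (2,3) | tMaxX 3.0523 tMaxY 0.7661 | tΔX 3.8637 tΔY 1.0353
    t=0.7661 [y] (2,4)
    t=1.8014 [y] (2,5)
    t=2.8367 [y] (2,6)
    t=3.0523 [x] (1,6)
    t=3.8719 [y] (1,7) — stop
  → r_1 = 3.8719
beam 2: φ=-45°, α=150°
  cosα=-0.8660 sinα=0.5000 | (2,3) | tMaxX 0.9122 tMaxY 1.4800 | tΔX 1.1547 tΔY 2.0000
    t=0.9122 [x] (1,3)
    t=1.4800 [y] (1,4)
    t=2.0669 [x] (0,4) — stop
  → r_2 = 2.0669
beam 3: φ=0°, α=195°
  cosα=-0.9659 sinα=-0.2588 | (2,3) | tMaxX 0.8179 tMaxY 1.0046 | tΔX 1.0353 tΔY 3.8637
    t=0.8179 [x] (1,3)
    t=1.0046 [y] (1,2) — stop
  → r_3 = 1.0046
beam 4: φ=45°, α=240°
  cosα=-0.5000 sinα=-0.8660 | (2,3) | tMaxX 1.5800 tMaxY 0.3002 | tΔX 2.0000 tΔY 1.1547
    t=0.3002 [y] (2,2)
    t=1.4549 [y] (2,1)
    t=1.5800 [x] (1,1)
    t=2.6096 [y] (1,0) — stop
  → r_4 = 2.6096
beam 5: φ=90°, α=285°
  cosα=0.2588 sinα=-0.9659 | (2,3) | tMaxX 0.8114 tMaxY 0.2692 | tΔX 3.8637 tΔY 1.0353
    t=0.2692 [y] (2,2)
    t=0.8114 [x] (3,2)
    t=1.3044 [y] (3,1)
    t=2.3397 [y] (3,0) — stop
  → r_5 = 2.3397

ranges = [3.8719, 2.0669, 1.0046, 2.6096, 2.3397]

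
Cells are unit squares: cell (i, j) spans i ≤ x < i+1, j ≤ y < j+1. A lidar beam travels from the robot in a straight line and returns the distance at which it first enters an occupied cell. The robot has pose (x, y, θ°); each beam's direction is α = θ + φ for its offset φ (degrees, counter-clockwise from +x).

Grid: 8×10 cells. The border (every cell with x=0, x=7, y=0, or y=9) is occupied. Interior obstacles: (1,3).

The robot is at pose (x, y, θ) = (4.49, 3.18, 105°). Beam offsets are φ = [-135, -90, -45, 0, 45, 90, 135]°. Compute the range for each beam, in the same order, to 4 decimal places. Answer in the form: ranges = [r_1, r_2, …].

beam 1: φ=-135°, α=330°
  direction (0.8660, -0.5000); cell (4,3); t to first gridline: x 0.5889, y 0.3600 (then +1.1547 / +2.0000)
    (4,2) via y @ 0.3600
    (5,2) via x @ 0.5889
    (6,2) via x @ 1.7436
    (6,1) via y @ 2.3600
    (7,1) via x @ 2.8983  # hit
  → r_1 = 2.8983
beam 2: φ=-90°, α=15°
  direction (0.9659, 0.2588); cell (4,3); t to first gridline: x 0.5280, y 3.1682 (then +1.0353 / +3.8637)
    (5,3) via x @ 0.5280
    (6,3) via x @ 1.5633
    (7,3) via x @ 2.5985  # hit
  → r_2 = 2.5985
beam 3: φ=-45°, α=60°
  direction (0.5000, 0.8660); cell (4,3); t to first gridline: x 1.0200, y 0.9469 (then +2.0000 / +1.1547)
    (4,4) via y @ 0.9469
    (5,4) via x @ 1.0200
    (5,5) via y @ 2.1016
    (6,5) via x @ 3.0200
    (6,6) via y @ 3.2563
    (6,7) via y @ 4.4110
    (7,7) via x @ 5.0200  # hit
  → r_3 = 5.0200
beam 4: φ=0°, α=105°
  direction (-0.2588, 0.9659); cell (4,3); t to first gridline: x 1.8932, y 0.8489 (then +3.8637 / +1.0353)
    (4,4) via y @ 0.8489
    (4,5) via y @ 1.8842
    (3,5) via x @ 1.8932
    (3,6) via y @ 2.9195
    (3,7) via y @ 3.9548
    (3,8) via y @ 4.9900
    (2,8) via x @ 5.7569
    (2,9) via y @ 6.0253  # hit
  → r_4 = 6.0253
beam 5: φ=45°, α=150°
  direction (-0.8660, 0.5000); cell (4,3); t to first gridline: x 0.5658, y 1.6400 (then +1.1547 / +2.0000)
    (3,3) via x @ 0.5658
    (3,4) via y @ 1.6400
    (2,4) via x @ 1.7205
    (1,4) via x @ 2.8752
    (1,5) via y @ 3.6400
    (0,5) via x @ 4.0299  # hit
  → r_5 = 4.0299
beam 6: φ=90°, α=195°
  direction (-0.9659, -0.2588); cell (4,3); t to first gridline: x 0.5073, y 0.6955 (then +1.0353 / +3.8637)
    (3,3) via x @ 0.5073
    (3,2) via y @ 0.6955
    (2,2) via x @ 1.5426
    (1,2) via x @ 2.5778
    (0,2) via x @ 3.6131  # hit
  → r_6 = 3.6131
beam 7: φ=135°, α=240°
  direction (-0.5000, -0.8660); cell (4,3); t to first gridline: x 0.9800, y 0.2078 (then +2.0000 / +1.1547)
    (4,2) via y @ 0.2078
    (3,2) via x @ 0.9800
    (3,1) via y @ 1.3625
    (3,0) via y @ 2.5172  # hit
  → r_7 = 2.5172

ranges = [2.8983, 2.5985, 5.0200, 6.0253, 4.0299, 3.6131, 2.5172]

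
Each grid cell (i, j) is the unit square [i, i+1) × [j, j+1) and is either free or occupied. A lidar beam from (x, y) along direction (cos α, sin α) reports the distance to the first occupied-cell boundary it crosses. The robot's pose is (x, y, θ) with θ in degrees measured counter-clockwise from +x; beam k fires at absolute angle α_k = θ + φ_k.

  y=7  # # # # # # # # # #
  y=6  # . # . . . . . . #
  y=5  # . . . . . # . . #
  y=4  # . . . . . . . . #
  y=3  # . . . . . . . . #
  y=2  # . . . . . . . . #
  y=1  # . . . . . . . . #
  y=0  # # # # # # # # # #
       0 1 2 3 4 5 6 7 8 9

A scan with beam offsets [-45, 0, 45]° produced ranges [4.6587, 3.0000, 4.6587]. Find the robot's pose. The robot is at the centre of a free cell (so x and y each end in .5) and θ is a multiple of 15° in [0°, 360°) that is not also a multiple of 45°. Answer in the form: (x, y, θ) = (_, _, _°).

(x, y, θ) = (4.5, 2.5, 60°)

The pose lattice has 46·16 = 736 candidates. Test each by forward raycasting.
  (4.5, 6.5, 345°): beam 1 = 6.3509 ≠ 4.6587 ✗
  (3.5, 3.5, 165°): beam 1 = 2.8868 ≠ 4.6587 ✗
  (3.5, 4.5, 300°): beam 1 = 3.6235 ≠ 4.6587 ✗
  (5.5, 1.5, 15°): beam 1 = 1.0000 ≠ 4.6587 ✗
  (3.5, 2.5, 120°): beam 2 = 5.0000 ≠ 3.0000 ✗
  …
  (4.5, 2.5, 60°): r_1=4.6587, r_2=3.0000, r_3=4.6587 — all match ✓
No second candidate reproduces the full scan.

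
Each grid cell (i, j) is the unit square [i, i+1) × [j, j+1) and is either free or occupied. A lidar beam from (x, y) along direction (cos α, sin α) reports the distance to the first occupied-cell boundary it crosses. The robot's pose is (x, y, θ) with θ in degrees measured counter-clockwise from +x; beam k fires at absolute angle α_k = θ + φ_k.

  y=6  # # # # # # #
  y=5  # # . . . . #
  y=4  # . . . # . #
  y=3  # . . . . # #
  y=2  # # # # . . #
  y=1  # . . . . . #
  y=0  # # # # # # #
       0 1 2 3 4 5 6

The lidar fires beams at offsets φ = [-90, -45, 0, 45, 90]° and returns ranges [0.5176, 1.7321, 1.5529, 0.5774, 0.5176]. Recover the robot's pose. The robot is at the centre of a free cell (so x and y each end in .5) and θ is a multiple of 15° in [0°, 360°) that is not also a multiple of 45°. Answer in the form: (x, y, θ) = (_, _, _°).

(x, y, θ) = (4.5, 5.5, 15°)

Enumerate (i+0.5, j+0.5, θ) over the 19 free cells and 16 admissible headings. For each, cast all 5 beams and compare to the given ranges.
  (5.5, 5.5, 195°): beam 2 = 1.0000 ≠ 1.7321 ✗
  (5.5, 2.5, 75°): beam 2 = 0.5774 ≠ 1.7321 ✗
  (5.5, 4.5, 195°): beam 1 = 1.5529 ≠ 0.5176 ✗
  (4.5, 3.5, 300°): beam 1 = 1.0000 ≠ 0.5176 ✗
  …
  (4.5, 5.5, 15°): r_1=0.5176, r_2=1.7321, r_3=1.5529, r_4=0.5774, r_5=0.5176 — all match ✓
Only this pose fits every beam.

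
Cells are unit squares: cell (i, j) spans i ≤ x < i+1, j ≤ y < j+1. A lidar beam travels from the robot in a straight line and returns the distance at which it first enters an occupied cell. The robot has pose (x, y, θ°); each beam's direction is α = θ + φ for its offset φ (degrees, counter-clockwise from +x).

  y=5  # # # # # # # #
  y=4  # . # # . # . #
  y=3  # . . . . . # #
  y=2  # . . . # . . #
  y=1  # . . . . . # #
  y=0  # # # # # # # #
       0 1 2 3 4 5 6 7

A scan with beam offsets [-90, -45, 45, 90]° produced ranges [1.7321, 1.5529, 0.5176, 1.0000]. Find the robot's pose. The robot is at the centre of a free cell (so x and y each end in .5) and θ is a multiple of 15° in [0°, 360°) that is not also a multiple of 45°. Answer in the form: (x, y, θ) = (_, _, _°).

(x, y, θ) = (2.5, 1.5, 240°)

Candidates: 18 free-cell centres × 16 headings = 288 poses. Raycast each; keep the one whose scan matches to 4 dp.
  (1.5, 2.5, 150°): beam 2 = 1.9319 ≠ 1.5529 ✗
  (1.5, 1.5, 120°): beam 1 = 2.8868 ≠ 1.7321 ✗
  (2.5, 3.5, 120°): beam 1 = 1.0000 ≠ 1.7321 ✗
  (3.5, 2.5, 240°): beam 1 = 2.8868 ≠ 1.7321 ✗
  …
  (2.5, 1.5, 240°): r_1=1.7321, r_2=1.5529, r_3=0.5176, r_4=1.0000 — all match ✓
No second candidate reproduces the full scan.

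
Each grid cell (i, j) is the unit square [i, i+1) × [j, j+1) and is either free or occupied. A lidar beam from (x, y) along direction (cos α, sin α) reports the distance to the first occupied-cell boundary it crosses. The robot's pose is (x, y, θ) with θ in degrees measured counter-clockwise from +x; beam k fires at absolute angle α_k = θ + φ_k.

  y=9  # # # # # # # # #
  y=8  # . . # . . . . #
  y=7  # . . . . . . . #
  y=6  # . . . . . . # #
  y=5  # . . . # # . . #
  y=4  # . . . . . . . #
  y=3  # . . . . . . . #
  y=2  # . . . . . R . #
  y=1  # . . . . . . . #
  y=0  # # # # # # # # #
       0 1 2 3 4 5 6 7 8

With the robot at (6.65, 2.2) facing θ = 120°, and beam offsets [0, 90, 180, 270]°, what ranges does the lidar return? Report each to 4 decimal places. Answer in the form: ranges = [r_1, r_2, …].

beam 1: φ=0°, α=120°
  d=(-0.5000,0.8660)  start (6,2)  tX=1.3000 tY=0.9238  stride 1/|dx|=2.0000 1/|dy|=1.1547
    cross y-line → (6,3), t=0.9238
    cross x-line → (5,3), t=1.3000
    cross y-line → (5,4), t=2.0785
    cross y-line → (5,5), t=3.2332 (wall)
  → r_1 = 3.2332
beam 2: φ=90°, α=210°
  d=(-0.8660,-0.5000)  start (6,2)  tX=0.7506 tY=0.4000  stride 1/|dx|=1.1547 1/|dy|=2.0000
    cross y-line → (6,1), t=0.4000
    cross x-line → (5,1), t=0.7506
    cross x-line → (4,1), t=1.9053
    cross y-line → (4,0), t=2.4000 (wall)
  → r_2 = 2.4000
beam 3: φ=180°, α=300°
  d=(0.5000,-0.8660)  start (6,2)  tX=0.7000 tY=0.2309  stride 1/|dx|=2.0000 1/|dy|=1.1547
    cross y-line → (6,1), t=0.2309
    cross x-line → (7,1), t=0.7000
    cross y-line → (7,0), t=1.3856 (wall)
  → r_3 = 1.3856
beam 4: φ=270°, α=30°
  d=(0.8660,0.5000)  start (6,2)  tX=0.4041 tY=1.6000  stride 1/|dx|=1.1547 1/|dy|=2.0000
    cross x-line → (7,2), t=0.4041
    cross x-line → (8,2), t=1.5588 (wall)
  → r_4 = 1.5588

ranges = [3.2332, 2.4000, 1.3856, 1.5588]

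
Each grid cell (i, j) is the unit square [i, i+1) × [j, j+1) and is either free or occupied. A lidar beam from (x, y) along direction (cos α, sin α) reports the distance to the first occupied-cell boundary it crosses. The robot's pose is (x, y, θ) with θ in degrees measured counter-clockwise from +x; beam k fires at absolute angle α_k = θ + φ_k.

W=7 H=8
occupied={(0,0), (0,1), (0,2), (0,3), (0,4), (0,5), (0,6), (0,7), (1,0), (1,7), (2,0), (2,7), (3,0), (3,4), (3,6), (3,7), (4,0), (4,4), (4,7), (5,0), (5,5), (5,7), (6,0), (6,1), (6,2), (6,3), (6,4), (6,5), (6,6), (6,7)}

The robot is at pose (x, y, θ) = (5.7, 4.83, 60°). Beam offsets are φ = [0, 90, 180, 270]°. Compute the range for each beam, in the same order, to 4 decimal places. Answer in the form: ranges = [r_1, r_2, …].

ranges = [0.1963, 0.3400, 4.4225, 0.3464]

beam 1: φ=0°, α=60°
  d=(0.5000,0.8660)  start (5,4)  tX=0.6000 tY=0.1963  stride 1/|dx|=2.0000 1/|dy|=1.1547
    cross y-line → (5,5), t=0.1963 (wall)
  → r_1 = 0.1963
beam 2: φ=90°, α=150°
  d=(-0.8660,0.5000)  start (5,4)  tX=0.8083 tY=0.3400  stride 1/|dx|=1.1547 1/|dy|=2.0000
    cross y-line → (5,5), t=0.3400 (wall)
  → r_2 = 0.3400
beam 3: φ=180°, α=240°
  d=(-0.5000,-0.8660)  start (5,4)  tX=1.4000 tY=0.9584  stride 1/|dx|=2.0000 1/|dy|=1.1547
    cross y-line → (5,3), t=0.9584
    cross x-line → (4,3), t=1.4000
    cross y-line → (4,2), t=2.1131
    cross y-line → (4,1), t=3.2678
    cross x-line → (3,1), t=3.4000
    cross y-line → (3,0), t=4.4225 (wall)
  → r_3 = 4.4225
beam 4: φ=270°, α=330°
  d=(0.8660,-0.5000)  start (5,4)  tX=0.3464 tY=1.6600  stride 1/|dx|=1.1547 1/|dy|=2.0000
    cross x-line → (6,4), t=0.3464 (wall)
  → r_4 = 0.3464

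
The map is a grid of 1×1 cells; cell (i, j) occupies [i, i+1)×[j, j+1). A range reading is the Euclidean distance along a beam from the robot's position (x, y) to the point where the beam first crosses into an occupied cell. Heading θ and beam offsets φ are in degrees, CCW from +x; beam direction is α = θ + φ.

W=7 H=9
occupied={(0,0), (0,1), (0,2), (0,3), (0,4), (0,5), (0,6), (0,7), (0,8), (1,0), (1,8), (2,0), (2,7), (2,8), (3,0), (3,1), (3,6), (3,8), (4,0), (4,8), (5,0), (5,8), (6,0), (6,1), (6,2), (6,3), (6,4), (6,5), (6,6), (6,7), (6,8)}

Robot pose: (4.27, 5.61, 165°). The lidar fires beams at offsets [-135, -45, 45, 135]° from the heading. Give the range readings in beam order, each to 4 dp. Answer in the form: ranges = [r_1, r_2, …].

beam 1: φ=-135°, α=30°
  cosα=0.8660 sinα=0.5000 | (4,5) | tMaxX 0.8429 tMaxY 0.7800 | tΔX 1.1547 tΔY 2.0000
    t=0.7800 [y] (4,6)
    t=0.8429 [x] (5,6)
    t=1.9976 [x] (6,6) — stop
  → r_1 = 1.9976
beam 2: φ=-45°, α=120°
  cosα=-0.5000 sinα=0.8660 | (4,5) | tMaxX 0.5400 tMaxY 0.4503 | tΔX 2.0000 tΔY 1.1547
    t=0.4503 [y] (4,6)
    t=0.5400 [x] (3,6) — stop
  → r_2 = 0.5400
beam 3: φ=45°, α=210°
  cosα=-0.8660 sinα=-0.5000 | (4,5) | tMaxX 0.3118 tMaxY 1.2200 | tΔX 1.1547 tΔY 2.0000
    t=0.3118 [x] (3,5)
    t=1.2200 [y] (3,4)
    t=1.4665 [x] (2,4)
    t=2.6212 [x] (1,4)
    t=3.2200 [y] (1,3)
    t=3.7759 [x] (0,3) — stop
  → r_3 = 3.7759
beam 4: φ=135°, α=300°
  cosα=0.5000 sinα=-0.8660 | (4,5) | tMaxX 1.4600 tMaxY 0.7044 | tΔX 2.0000 tΔY 1.1547
    t=0.7044 [y] (4,4)
    t=1.4600 [x] (5,4)
    t=1.8591 [y] (5,3)
    t=3.0138 [y] (5,2)
    t=3.4600 [x] (6,2) — stop
  → r_4 = 3.4600

ranges = [1.9976, 0.5400, 3.7759, 3.4600]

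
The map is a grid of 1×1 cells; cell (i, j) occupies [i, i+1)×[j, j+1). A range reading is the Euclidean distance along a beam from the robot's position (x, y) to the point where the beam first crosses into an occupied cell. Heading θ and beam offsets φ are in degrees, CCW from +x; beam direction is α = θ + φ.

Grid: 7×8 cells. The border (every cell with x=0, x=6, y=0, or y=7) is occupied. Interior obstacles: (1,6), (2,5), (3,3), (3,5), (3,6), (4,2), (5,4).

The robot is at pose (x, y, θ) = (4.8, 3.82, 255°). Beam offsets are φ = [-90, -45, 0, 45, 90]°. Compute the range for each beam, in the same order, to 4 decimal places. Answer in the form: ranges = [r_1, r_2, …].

ranges = [3.9340, 0.9238, 0.8489, 2.4000, 1.2423]

beam 1: φ=-90°, α=165°
  cosα=-0.9659 sinα=0.2588 | (4,3) | tMaxX 0.8282 tMaxY 0.6955 | tΔX 1.0353 tΔY 3.8637
    t=0.6955 [y] (4,4)
    t=0.8282 [x] (3,4)
    t=1.8635 [x] (2,4)
    t=2.8988 [x] (1,4)
    t=3.9340 [x] (0,4) — stop
  → r_1 = 3.9340
beam 2: φ=-45°, α=210°
  cosα=-0.8660 sinα=-0.5000 | (4,3) | tMaxX 0.9238 tMaxY 1.6400 | tΔX 1.1547 tΔY 2.0000
    t=0.9238 [x] (3,3) — stop
  → r_2 = 0.9238
beam 3: φ=0°, α=255°
  cosα=-0.2588 sinα=-0.9659 | (4,3) | tMaxX 3.0910 tMaxY 0.8489 | tΔX 3.8637 tΔY 1.0353
    t=0.8489 [y] (4,2) — stop
  → r_3 = 0.8489
beam 4: φ=45°, α=300°
  cosα=0.5000 sinα=-0.8660 | (4,3) | tMaxX 0.4000 tMaxY 0.9469 | tΔX 2.0000 tΔY 1.1547
    t=0.4000 [x] (5,3)
    t=0.9469 [y] (5,2)
    t=2.1016 [y] (5,1)
    t=2.4000 [x] (6,1) — stop
  → r_4 = 2.4000
beam 5: φ=90°, α=345°
  cosα=0.9659 sinα=-0.2588 | (4,3) | tMaxX 0.2071 tMaxY 3.1682 | tΔX 1.0353 tΔY 3.8637
    t=0.2071 [x] (5,3)
    t=1.2423 [x] (6,3) — stop
  → r_5 = 1.2423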